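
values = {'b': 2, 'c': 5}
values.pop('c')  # 5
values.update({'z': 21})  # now {'b': 2, 'z': 21}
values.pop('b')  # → 2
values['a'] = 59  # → {'z': 21, 'a': 59}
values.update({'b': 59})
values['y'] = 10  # {'z': 21, 'a': 59, 'b': 59, 'y': 10}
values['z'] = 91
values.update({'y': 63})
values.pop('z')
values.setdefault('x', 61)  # 61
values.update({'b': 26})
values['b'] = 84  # {'a': 59, 'b': 84, 'y': 63, 'x': 61}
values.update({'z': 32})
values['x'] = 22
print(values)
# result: {'a': 59, 'b': 84, 'y': 63, 'x': 22, 'z': 32}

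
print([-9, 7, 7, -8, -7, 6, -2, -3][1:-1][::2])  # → [7, -8, 6]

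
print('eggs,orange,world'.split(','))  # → ['eggs', 'orange', 'world']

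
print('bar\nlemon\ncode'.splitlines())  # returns ['bar', 'lemon', 'code']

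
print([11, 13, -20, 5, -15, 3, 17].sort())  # None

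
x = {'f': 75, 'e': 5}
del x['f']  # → {'e': 5}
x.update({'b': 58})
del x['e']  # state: {'b': 58}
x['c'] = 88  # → {'b': 58, 'c': 88}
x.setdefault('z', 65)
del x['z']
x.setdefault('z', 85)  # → 85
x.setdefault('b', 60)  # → 58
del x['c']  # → {'b': 58, 'z': 85}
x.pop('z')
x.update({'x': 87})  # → {'b': 58, 'x': 87}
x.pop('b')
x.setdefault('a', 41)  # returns 41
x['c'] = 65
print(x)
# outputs {'x': 87, 'a': 41, 'c': 65}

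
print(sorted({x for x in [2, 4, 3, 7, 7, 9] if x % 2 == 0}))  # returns [2, 4]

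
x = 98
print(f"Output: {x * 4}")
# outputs Output: 392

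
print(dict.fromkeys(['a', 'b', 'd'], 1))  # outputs {'a': 1, 'b': 1, 'd': 1}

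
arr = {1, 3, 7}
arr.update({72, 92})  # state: {1, 3, 7, 72, 92}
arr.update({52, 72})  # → {1, 3, 7, 52, 72, 92}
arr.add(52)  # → {1, 3, 7, 52, 72, 92}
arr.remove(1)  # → {3, 7, 52, 72, 92}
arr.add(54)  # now {3, 7, 52, 54, 72, 92}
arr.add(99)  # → {3, 7, 52, 54, 72, 92, 99}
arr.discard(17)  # {3, 7, 52, 54, 72, 92, 99}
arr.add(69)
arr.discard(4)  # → {3, 7, 52, 54, 69, 72, 92, 99}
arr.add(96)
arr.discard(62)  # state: {3, 7, 52, 54, 69, 72, 92, 96, 99}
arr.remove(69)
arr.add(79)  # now {3, 7, 52, 54, 72, 79, 92, 96, 99}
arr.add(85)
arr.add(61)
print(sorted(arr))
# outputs [3, 7, 52, 54, 61, 72, 79, 85, 92, 96, 99]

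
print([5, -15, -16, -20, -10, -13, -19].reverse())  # None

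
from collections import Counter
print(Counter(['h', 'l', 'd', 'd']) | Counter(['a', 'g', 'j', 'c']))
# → Counter({'d': 2, 'h': 1, 'l': 1, 'a': 1, 'g': 1, 'j': 1, 'c': 1})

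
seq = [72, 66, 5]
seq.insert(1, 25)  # [72, 25, 66, 5]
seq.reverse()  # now [5, 66, 25, 72]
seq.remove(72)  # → [5, 66, 25]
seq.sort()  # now [5, 25, 66]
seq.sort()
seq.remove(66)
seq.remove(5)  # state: [25]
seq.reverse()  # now [25]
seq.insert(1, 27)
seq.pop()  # 27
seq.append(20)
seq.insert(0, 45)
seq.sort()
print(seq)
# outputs [20, 25, 45]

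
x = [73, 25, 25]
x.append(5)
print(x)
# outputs [73, 25, 25, 5]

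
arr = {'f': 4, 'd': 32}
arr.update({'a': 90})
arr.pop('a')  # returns 90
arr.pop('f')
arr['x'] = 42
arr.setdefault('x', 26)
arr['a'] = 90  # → {'d': 32, 'x': 42, 'a': 90}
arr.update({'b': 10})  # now {'d': 32, 'x': 42, 'a': 90, 'b': 10}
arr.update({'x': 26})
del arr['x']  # {'d': 32, 'a': 90, 'b': 10}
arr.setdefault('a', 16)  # 90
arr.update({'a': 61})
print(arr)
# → {'d': 32, 'a': 61, 'b': 10}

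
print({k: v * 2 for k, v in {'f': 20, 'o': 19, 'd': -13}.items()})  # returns {'f': 40, 'o': 38, 'd': -26}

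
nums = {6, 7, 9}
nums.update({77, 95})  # {6, 7, 9, 77, 95}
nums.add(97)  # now {6, 7, 9, 77, 95, 97}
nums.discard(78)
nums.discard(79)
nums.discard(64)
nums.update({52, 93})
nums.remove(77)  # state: {6, 7, 9, 52, 93, 95, 97}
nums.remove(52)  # {6, 7, 9, 93, 95, 97}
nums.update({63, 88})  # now {6, 7, 9, 63, 88, 93, 95, 97}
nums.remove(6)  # {7, 9, 63, 88, 93, 95, 97}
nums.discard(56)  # {7, 9, 63, 88, 93, 95, 97}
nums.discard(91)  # {7, 9, 63, 88, 93, 95, 97}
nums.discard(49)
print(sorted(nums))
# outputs [7, 9, 63, 88, 93, 95, 97]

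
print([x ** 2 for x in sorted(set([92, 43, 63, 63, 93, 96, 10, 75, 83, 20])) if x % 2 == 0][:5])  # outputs [100, 400, 8464, 9216]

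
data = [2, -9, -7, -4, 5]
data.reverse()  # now [5, -4, -7, -9, 2]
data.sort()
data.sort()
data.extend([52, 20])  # [-9, -7, -4, 2, 5, 52, 20]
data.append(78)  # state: [-9, -7, -4, 2, 5, 52, 20, 78]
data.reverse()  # [78, 20, 52, 5, 2, -4, -7, -9]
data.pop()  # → -9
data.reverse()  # [-7, -4, 2, 5, 52, 20, 78]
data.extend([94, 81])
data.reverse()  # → [81, 94, 78, 20, 52, 5, 2, -4, -7]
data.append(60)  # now [81, 94, 78, 20, 52, 5, 2, -4, -7, 60]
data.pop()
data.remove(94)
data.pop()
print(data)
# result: [81, 78, 20, 52, 5, 2, -4]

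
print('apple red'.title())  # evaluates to Apple Red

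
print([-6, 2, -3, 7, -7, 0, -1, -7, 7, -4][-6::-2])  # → [-7, -3, -6]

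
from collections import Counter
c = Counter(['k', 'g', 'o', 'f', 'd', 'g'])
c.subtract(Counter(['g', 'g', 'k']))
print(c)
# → Counter({'o': 1, 'f': 1, 'd': 1, 'k': 0, 'g': 0})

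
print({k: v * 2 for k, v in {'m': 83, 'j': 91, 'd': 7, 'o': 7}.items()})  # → {'m': 166, 'j': 182, 'd': 14, 'o': 14}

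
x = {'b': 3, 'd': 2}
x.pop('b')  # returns 3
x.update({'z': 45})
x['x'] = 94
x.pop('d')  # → 2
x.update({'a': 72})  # {'z': 45, 'x': 94, 'a': 72}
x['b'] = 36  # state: {'z': 45, 'x': 94, 'a': 72, 'b': 36}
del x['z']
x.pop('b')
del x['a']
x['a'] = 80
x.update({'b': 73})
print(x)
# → {'x': 94, 'a': 80, 'b': 73}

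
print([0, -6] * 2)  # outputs [0, -6, 0, -6]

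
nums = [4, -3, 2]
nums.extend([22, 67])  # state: [4, -3, 2, 22, 67]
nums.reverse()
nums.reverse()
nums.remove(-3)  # [4, 2, 22, 67]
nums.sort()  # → [2, 4, 22, 67]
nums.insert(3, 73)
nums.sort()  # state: [2, 4, 22, 67, 73]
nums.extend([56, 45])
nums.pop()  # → 45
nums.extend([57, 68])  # [2, 4, 22, 67, 73, 56, 57, 68]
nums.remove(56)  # [2, 4, 22, 67, 73, 57, 68]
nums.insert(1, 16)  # [2, 16, 4, 22, 67, 73, 57, 68]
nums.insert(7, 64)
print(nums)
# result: [2, 16, 4, 22, 67, 73, 57, 64, 68]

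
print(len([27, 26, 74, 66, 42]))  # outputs 5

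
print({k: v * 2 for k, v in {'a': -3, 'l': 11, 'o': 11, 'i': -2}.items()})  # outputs {'a': -6, 'l': 22, 'o': 22, 'i': -4}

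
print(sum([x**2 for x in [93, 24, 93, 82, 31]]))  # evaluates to 25559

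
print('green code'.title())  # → Green Code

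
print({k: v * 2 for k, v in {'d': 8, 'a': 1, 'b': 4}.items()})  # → {'d': 16, 'a': 2, 'b': 8}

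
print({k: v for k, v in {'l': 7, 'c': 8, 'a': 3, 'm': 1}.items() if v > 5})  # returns {'l': 7, 'c': 8}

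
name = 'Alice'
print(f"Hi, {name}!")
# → Hi, Alice!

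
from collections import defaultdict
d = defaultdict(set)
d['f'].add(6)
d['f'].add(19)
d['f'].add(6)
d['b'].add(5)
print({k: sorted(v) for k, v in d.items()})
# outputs {'f': [6, 19], 'b': [5]}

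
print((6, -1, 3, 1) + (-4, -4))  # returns (6, -1, 3, 1, -4, -4)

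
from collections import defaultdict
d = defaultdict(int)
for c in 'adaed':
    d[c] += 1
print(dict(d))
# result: {'a': 2, 'd': 2, 'e': 1}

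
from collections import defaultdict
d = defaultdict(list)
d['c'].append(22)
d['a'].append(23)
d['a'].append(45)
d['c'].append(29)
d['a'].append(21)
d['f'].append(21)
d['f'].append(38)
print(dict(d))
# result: {'c': [22, 29], 'a': [23, 45, 21], 'f': [21, 38]}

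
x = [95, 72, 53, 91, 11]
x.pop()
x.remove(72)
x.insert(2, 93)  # [95, 53, 93, 91]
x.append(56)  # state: [95, 53, 93, 91, 56]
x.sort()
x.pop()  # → 95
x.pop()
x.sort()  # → [53, 56, 91]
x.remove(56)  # [53, 91]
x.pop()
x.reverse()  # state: [53]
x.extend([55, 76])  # [53, 55, 76]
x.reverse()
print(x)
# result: [76, 55, 53]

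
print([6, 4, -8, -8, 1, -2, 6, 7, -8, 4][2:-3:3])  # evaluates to [-8, -2]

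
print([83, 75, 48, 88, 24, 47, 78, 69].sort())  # None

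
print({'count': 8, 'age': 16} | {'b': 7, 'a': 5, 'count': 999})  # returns {'count': 999, 'age': 16, 'b': 7, 'a': 5}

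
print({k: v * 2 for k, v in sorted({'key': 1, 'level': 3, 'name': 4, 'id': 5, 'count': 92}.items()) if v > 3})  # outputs {'count': 184, 'id': 10, 'name': 8}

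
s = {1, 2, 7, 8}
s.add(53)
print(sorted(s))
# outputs [1, 2, 7, 8, 53]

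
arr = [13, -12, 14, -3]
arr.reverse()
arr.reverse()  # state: [13, -12, 14, -3]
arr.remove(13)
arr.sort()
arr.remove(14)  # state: [-12, -3]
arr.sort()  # [-12, -3]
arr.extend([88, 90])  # [-12, -3, 88, 90]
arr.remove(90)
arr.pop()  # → 88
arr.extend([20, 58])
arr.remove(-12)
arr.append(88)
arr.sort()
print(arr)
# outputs [-3, 20, 58, 88]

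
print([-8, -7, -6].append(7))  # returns None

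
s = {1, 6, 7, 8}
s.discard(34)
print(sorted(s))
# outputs [1, 6, 7, 8]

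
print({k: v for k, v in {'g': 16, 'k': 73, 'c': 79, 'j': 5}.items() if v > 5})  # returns {'g': 16, 'k': 73, 'c': 79}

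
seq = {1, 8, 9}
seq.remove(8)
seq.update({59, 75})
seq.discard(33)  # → {1, 9, 59, 75}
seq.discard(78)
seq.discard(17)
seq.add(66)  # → {1, 9, 59, 66, 75}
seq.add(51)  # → {1, 9, 51, 59, 66, 75}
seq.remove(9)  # {1, 51, 59, 66, 75}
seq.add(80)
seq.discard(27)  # {1, 51, 59, 66, 75, 80}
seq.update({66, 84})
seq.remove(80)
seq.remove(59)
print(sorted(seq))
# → [1, 51, 66, 75, 84]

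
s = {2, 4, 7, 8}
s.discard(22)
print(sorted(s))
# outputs [2, 4, 7, 8]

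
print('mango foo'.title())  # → Mango Foo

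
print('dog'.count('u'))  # 0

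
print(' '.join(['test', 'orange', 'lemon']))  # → test orange lemon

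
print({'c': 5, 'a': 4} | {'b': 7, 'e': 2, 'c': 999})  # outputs {'c': 999, 'a': 4, 'b': 7, 'e': 2}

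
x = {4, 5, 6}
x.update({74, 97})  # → {4, 5, 6, 74, 97}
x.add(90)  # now {4, 5, 6, 74, 90, 97}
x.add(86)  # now {4, 5, 6, 74, 86, 90, 97}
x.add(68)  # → {4, 5, 6, 68, 74, 86, 90, 97}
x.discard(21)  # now {4, 5, 6, 68, 74, 86, 90, 97}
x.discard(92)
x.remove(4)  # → {5, 6, 68, 74, 86, 90, 97}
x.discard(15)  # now {5, 6, 68, 74, 86, 90, 97}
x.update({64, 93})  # {5, 6, 64, 68, 74, 86, 90, 93, 97}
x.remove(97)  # {5, 6, 64, 68, 74, 86, 90, 93}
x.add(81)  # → {5, 6, 64, 68, 74, 81, 86, 90, 93}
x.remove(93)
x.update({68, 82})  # {5, 6, 64, 68, 74, 81, 82, 86, 90}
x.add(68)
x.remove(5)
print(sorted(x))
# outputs [6, 64, 68, 74, 81, 82, 86, 90]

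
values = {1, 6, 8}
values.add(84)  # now {1, 6, 8, 84}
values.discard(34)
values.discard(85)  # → {1, 6, 8, 84}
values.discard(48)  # {1, 6, 8, 84}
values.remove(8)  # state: {1, 6, 84}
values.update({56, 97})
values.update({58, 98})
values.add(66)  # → {1, 6, 56, 58, 66, 84, 97, 98}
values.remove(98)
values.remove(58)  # {1, 6, 56, 66, 84, 97}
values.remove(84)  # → {1, 6, 56, 66, 97}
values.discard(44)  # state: {1, 6, 56, 66, 97}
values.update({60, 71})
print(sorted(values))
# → [1, 6, 56, 60, 66, 71, 97]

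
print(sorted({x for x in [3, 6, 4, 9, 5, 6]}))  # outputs [3, 4, 5, 6, 9]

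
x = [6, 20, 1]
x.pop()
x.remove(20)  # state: [6]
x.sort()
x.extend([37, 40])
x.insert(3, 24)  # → [6, 37, 40, 24]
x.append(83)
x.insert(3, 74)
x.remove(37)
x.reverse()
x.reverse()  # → [6, 40, 74, 24, 83]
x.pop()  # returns 83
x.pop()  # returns 24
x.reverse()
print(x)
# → [74, 40, 6]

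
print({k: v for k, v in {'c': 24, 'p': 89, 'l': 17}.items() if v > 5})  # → {'c': 24, 'p': 89, 'l': 17}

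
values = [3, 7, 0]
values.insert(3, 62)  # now [3, 7, 0, 62]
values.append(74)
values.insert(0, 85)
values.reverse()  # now [74, 62, 0, 7, 3, 85]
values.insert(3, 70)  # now [74, 62, 0, 70, 7, 3, 85]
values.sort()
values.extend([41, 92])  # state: [0, 3, 7, 62, 70, 74, 85, 41, 92]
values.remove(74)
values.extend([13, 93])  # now [0, 3, 7, 62, 70, 85, 41, 92, 13, 93]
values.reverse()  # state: [93, 13, 92, 41, 85, 70, 62, 7, 3, 0]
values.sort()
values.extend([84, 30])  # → [0, 3, 7, 13, 41, 62, 70, 85, 92, 93, 84, 30]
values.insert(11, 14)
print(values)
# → [0, 3, 7, 13, 41, 62, 70, 85, 92, 93, 84, 14, 30]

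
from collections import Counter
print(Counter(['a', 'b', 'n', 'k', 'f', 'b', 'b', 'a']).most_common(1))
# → [('b', 3)]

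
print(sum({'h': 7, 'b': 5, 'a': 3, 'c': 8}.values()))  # 23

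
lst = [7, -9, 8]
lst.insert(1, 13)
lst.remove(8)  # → [7, 13, -9]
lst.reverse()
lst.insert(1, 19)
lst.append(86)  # [-9, 19, 13, 7, 86]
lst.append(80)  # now [-9, 19, 13, 7, 86, 80]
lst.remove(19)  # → [-9, 13, 7, 86, 80]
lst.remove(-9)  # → [13, 7, 86, 80]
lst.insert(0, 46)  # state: [46, 13, 7, 86, 80]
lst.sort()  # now [7, 13, 46, 80, 86]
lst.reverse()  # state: [86, 80, 46, 13, 7]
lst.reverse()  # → [7, 13, 46, 80, 86]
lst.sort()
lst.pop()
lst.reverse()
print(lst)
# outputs [80, 46, 13, 7]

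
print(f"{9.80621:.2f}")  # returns 9.81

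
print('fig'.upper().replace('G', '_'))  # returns FI_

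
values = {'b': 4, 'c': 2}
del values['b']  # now {'c': 2}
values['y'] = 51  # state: {'c': 2, 'y': 51}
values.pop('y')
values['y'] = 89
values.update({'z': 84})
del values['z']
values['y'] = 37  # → {'c': 2, 'y': 37}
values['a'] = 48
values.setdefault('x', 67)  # 67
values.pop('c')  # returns 2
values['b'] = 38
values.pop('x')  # 67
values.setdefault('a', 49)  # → 48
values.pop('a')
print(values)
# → {'y': 37, 'b': 38}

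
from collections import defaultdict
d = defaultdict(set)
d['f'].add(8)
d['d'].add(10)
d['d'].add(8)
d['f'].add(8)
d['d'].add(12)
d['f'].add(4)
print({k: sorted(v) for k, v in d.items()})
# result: {'f': [4, 8], 'd': [8, 10, 12]}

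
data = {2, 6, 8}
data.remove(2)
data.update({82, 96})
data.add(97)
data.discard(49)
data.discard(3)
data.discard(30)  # {6, 8, 82, 96, 97}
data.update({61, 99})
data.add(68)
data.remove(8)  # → {6, 61, 68, 82, 96, 97, 99}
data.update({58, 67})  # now {6, 58, 61, 67, 68, 82, 96, 97, 99}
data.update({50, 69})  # {6, 50, 58, 61, 67, 68, 69, 82, 96, 97, 99}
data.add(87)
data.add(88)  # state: {6, 50, 58, 61, 67, 68, 69, 82, 87, 88, 96, 97, 99}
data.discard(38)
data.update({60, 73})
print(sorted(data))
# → [6, 50, 58, 60, 61, 67, 68, 69, 73, 82, 87, 88, 96, 97, 99]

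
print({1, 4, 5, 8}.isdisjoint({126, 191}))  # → True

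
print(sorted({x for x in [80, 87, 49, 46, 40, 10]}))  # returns [10, 40, 46, 49, 80, 87]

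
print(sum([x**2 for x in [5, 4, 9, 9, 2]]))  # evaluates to 207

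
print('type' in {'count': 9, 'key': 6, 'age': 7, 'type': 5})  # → True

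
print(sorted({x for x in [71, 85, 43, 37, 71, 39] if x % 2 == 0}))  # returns []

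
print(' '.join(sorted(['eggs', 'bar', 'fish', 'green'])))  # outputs bar eggs fish green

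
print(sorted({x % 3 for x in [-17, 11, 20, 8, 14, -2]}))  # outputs [1, 2]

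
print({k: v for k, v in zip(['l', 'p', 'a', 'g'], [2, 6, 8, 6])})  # {'l': 2, 'p': 6, 'a': 8, 'g': 6}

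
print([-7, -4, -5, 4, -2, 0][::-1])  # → [0, -2, 4, -5, -4, -7]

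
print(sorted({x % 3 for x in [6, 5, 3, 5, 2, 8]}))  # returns [0, 2]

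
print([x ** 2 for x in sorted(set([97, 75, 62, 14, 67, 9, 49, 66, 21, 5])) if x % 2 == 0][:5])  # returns [196, 3844, 4356]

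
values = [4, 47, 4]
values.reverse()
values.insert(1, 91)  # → [4, 91, 47, 4]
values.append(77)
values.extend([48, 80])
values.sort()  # [4, 4, 47, 48, 77, 80, 91]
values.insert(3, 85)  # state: [4, 4, 47, 85, 48, 77, 80, 91]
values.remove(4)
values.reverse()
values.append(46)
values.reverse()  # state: [46, 4, 47, 85, 48, 77, 80, 91]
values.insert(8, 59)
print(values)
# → [46, 4, 47, 85, 48, 77, 80, 91, 59]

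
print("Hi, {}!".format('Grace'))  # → Hi, Grace!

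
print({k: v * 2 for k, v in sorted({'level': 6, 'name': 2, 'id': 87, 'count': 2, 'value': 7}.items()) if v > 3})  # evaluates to {'id': 174, 'level': 12, 'value': 14}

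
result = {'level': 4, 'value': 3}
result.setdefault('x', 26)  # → 26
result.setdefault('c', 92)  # 92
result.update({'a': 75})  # {'level': 4, 'value': 3, 'x': 26, 'c': 92, 'a': 75}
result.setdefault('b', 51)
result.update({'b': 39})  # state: {'level': 4, 'value': 3, 'x': 26, 'c': 92, 'a': 75, 'b': 39}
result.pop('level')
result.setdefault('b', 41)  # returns 39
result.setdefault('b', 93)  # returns 39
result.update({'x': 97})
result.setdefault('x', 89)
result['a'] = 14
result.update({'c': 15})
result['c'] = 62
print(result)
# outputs {'value': 3, 'x': 97, 'c': 62, 'a': 14, 'b': 39}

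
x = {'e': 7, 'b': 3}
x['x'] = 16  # {'e': 7, 'b': 3, 'x': 16}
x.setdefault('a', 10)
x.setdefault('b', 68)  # 3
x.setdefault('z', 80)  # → 80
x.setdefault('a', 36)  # 10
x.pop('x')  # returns 16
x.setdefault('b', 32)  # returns 3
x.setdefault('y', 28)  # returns 28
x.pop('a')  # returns 10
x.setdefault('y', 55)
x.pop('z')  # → 80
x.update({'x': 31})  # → {'e': 7, 'b': 3, 'y': 28, 'x': 31}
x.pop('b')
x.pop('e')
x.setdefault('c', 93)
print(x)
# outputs {'y': 28, 'x': 31, 'c': 93}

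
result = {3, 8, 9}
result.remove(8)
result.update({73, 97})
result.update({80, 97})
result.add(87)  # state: {3, 9, 73, 80, 87, 97}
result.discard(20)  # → {3, 9, 73, 80, 87, 97}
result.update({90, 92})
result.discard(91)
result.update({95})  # {3, 9, 73, 80, 87, 90, 92, 95, 97}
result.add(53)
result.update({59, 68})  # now {3, 9, 53, 59, 68, 73, 80, 87, 90, 92, 95, 97}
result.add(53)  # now {3, 9, 53, 59, 68, 73, 80, 87, 90, 92, 95, 97}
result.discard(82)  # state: {3, 9, 53, 59, 68, 73, 80, 87, 90, 92, 95, 97}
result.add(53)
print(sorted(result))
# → [3, 9, 53, 59, 68, 73, 80, 87, 90, 92, 95, 97]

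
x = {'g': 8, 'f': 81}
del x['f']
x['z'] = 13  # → {'g': 8, 'z': 13}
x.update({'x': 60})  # {'g': 8, 'z': 13, 'x': 60}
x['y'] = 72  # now {'g': 8, 'z': 13, 'x': 60, 'y': 72}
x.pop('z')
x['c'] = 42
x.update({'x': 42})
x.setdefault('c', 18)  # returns 42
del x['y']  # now {'g': 8, 'x': 42, 'c': 42}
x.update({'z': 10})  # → {'g': 8, 'x': 42, 'c': 42, 'z': 10}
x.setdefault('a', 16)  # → 16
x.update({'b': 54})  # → {'g': 8, 'x': 42, 'c': 42, 'z': 10, 'a': 16, 'b': 54}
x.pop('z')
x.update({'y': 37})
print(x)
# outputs {'g': 8, 'x': 42, 'c': 42, 'a': 16, 'b': 54, 'y': 37}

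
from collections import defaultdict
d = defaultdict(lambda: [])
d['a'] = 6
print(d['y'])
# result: []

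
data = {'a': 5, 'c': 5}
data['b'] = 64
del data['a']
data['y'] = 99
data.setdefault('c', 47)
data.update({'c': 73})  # {'c': 73, 'b': 64, 'y': 99}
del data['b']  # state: {'c': 73, 'y': 99}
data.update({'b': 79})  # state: {'c': 73, 'y': 99, 'b': 79}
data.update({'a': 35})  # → {'c': 73, 'y': 99, 'b': 79, 'a': 35}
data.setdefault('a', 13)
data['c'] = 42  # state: {'c': 42, 'y': 99, 'b': 79, 'a': 35}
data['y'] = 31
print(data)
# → {'c': 42, 'y': 31, 'b': 79, 'a': 35}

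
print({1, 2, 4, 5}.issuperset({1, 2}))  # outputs True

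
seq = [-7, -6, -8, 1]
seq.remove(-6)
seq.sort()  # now [-8, -7, 1]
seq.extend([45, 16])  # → [-8, -7, 1, 45, 16]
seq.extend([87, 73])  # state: [-8, -7, 1, 45, 16, 87, 73]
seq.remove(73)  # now [-8, -7, 1, 45, 16, 87]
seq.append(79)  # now [-8, -7, 1, 45, 16, 87, 79]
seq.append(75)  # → [-8, -7, 1, 45, 16, 87, 79, 75]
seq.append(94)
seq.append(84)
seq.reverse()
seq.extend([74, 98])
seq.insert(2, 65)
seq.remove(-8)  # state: [84, 94, 65, 75, 79, 87, 16, 45, 1, -7, 74, 98]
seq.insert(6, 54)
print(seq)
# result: [84, 94, 65, 75, 79, 87, 54, 16, 45, 1, -7, 74, 98]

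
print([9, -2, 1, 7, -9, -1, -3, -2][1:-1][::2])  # [-2, 7, -1]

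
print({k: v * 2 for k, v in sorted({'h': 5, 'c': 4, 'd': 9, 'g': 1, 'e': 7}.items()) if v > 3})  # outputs {'c': 8, 'd': 18, 'e': 14, 'h': 10}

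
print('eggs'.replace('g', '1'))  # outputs e11s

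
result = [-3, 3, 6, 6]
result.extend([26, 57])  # [-3, 3, 6, 6, 26, 57]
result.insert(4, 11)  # [-3, 3, 6, 6, 11, 26, 57]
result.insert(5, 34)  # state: [-3, 3, 6, 6, 11, 34, 26, 57]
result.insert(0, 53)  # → [53, -3, 3, 6, 6, 11, 34, 26, 57]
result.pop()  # 57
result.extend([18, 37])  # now [53, -3, 3, 6, 6, 11, 34, 26, 18, 37]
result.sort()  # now [-3, 3, 6, 6, 11, 18, 26, 34, 37, 53]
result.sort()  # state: [-3, 3, 6, 6, 11, 18, 26, 34, 37, 53]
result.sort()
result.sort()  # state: [-3, 3, 6, 6, 11, 18, 26, 34, 37, 53]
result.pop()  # 53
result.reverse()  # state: [37, 34, 26, 18, 11, 6, 6, 3, -3]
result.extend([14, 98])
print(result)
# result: [37, 34, 26, 18, 11, 6, 6, 3, -3, 14, 98]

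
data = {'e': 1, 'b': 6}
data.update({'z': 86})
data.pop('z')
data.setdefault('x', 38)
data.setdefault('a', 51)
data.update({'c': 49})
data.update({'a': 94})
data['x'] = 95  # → {'e': 1, 'b': 6, 'x': 95, 'a': 94, 'c': 49}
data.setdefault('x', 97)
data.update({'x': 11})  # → {'e': 1, 'b': 6, 'x': 11, 'a': 94, 'c': 49}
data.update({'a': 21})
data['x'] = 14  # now {'e': 1, 'b': 6, 'x': 14, 'a': 21, 'c': 49}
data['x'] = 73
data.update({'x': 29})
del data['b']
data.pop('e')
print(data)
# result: {'x': 29, 'a': 21, 'c': 49}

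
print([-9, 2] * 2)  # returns [-9, 2, -9, 2]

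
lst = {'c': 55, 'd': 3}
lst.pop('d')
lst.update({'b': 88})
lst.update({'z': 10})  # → {'c': 55, 'b': 88, 'z': 10}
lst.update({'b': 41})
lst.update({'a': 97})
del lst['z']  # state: {'c': 55, 'b': 41, 'a': 97}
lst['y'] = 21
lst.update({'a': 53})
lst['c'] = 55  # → {'c': 55, 'b': 41, 'a': 53, 'y': 21}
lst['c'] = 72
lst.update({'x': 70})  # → {'c': 72, 'b': 41, 'a': 53, 'y': 21, 'x': 70}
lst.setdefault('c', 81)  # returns 72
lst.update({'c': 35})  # {'c': 35, 'b': 41, 'a': 53, 'y': 21, 'x': 70}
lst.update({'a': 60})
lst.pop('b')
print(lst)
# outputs {'c': 35, 'a': 60, 'y': 21, 'x': 70}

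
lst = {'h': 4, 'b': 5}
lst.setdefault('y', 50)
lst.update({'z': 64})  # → {'h': 4, 'b': 5, 'y': 50, 'z': 64}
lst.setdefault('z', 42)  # 64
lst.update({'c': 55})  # {'h': 4, 'b': 5, 'y': 50, 'z': 64, 'c': 55}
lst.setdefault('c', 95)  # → 55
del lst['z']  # {'h': 4, 'b': 5, 'y': 50, 'c': 55}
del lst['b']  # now {'h': 4, 'y': 50, 'c': 55}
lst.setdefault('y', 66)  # 50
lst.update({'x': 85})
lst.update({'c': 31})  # {'h': 4, 'y': 50, 'c': 31, 'x': 85}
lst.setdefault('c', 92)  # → 31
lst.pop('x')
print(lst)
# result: {'h': 4, 'y': 50, 'c': 31}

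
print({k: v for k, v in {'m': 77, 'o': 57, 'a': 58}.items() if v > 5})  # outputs {'m': 77, 'o': 57, 'a': 58}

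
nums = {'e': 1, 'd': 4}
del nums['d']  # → {'e': 1}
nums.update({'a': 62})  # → {'e': 1, 'a': 62}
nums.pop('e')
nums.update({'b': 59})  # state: {'a': 62, 'b': 59}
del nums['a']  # {'b': 59}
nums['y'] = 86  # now {'b': 59, 'y': 86}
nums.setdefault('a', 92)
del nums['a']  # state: {'b': 59, 'y': 86}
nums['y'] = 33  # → {'b': 59, 'y': 33}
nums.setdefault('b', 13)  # 59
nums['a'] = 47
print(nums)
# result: {'b': 59, 'y': 33, 'a': 47}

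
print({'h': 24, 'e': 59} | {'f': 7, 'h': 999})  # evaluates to {'h': 999, 'e': 59, 'f': 7}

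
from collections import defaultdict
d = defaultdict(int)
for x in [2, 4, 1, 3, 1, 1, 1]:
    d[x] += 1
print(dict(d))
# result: {2: 1, 4: 1, 1: 4, 3: 1}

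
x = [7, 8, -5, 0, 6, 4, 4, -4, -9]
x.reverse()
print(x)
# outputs [-9, -4, 4, 4, 6, 0, -5, 8, 7]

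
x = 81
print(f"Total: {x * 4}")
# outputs Total: 324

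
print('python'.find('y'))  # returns 1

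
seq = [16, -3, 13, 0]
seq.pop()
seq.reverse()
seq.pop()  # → 16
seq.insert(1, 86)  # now [13, 86, -3]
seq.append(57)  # [13, 86, -3, 57]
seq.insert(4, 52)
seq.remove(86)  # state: [13, -3, 57, 52]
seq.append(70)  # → [13, -3, 57, 52, 70]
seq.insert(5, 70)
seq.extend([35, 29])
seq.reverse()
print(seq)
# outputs [29, 35, 70, 70, 52, 57, -3, 13]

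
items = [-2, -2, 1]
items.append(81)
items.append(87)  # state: [-2, -2, 1, 81, 87]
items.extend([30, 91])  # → [-2, -2, 1, 81, 87, 30, 91]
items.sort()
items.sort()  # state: [-2, -2, 1, 30, 81, 87, 91]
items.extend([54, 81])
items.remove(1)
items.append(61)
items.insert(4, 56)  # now [-2, -2, 30, 81, 56, 87, 91, 54, 81, 61]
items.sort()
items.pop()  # 91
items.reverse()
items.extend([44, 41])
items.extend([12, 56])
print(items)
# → [87, 81, 81, 61, 56, 54, 30, -2, -2, 44, 41, 12, 56]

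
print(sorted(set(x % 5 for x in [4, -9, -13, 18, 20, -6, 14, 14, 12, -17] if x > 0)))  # [0, 2, 3, 4]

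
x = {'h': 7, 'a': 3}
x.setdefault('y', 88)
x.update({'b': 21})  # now {'h': 7, 'a': 3, 'y': 88, 'b': 21}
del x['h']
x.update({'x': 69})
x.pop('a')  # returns 3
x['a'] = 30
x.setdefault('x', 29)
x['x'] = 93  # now {'y': 88, 'b': 21, 'x': 93, 'a': 30}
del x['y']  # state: {'b': 21, 'x': 93, 'a': 30}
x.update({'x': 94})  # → {'b': 21, 'x': 94, 'a': 30}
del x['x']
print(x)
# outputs {'b': 21, 'a': 30}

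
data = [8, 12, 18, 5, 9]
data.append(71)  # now [8, 12, 18, 5, 9, 71]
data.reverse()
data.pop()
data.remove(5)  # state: [71, 9, 18, 12]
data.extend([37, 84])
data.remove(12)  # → [71, 9, 18, 37, 84]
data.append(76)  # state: [71, 9, 18, 37, 84, 76]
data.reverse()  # [76, 84, 37, 18, 9, 71]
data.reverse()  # [71, 9, 18, 37, 84, 76]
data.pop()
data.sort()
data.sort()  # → [9, 18, 37, 71, 84]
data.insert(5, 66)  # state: [9, 18, 37, 71, 84, 66]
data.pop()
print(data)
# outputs [9, 18, 37, 71, 84]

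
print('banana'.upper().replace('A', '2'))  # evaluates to B2N2N2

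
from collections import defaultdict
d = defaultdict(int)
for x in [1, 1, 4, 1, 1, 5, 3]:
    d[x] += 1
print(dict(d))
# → {1: 4, 4: 1, 5: 1, 3: 1}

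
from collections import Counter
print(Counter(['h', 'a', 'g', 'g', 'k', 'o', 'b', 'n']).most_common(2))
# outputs [('g', 2), ('h', 1)]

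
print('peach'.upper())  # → PEACH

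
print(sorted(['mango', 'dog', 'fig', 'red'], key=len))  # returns ['dog', 'fig', 'red', 'mango']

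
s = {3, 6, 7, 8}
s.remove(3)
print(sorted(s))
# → [6, 7, 8]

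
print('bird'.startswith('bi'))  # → True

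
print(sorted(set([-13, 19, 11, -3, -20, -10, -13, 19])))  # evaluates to [-20, -13, -10, -3, 11, 19]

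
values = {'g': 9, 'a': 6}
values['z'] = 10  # {'g': 9, 'a': 6, 'z': 10}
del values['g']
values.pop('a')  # 6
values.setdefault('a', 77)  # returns 77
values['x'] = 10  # {'z': 10, 'a': 77, 'x': 10}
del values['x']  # {'z': 10, 'a': 77}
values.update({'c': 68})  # {'z': 10, 'a': 77, 'c': 68}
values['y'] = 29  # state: {'z': 10, 'a': 77, 'c': 68, 'y': 29}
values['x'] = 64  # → {'z': 10, 'a': 77, 'c': 68, 'y': 29, 'x': 64}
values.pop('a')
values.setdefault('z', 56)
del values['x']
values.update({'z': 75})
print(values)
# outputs {'z': 75, 'c': 68, 'y': 29}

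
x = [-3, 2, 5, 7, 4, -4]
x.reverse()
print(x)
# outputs [-4, 4, 7, 5, 2, -3]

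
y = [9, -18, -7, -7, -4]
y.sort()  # [-18, -7, -7, -4, 9]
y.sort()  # [-18, -7, -7, -4, 9]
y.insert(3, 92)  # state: [-18, -7, -7, 92, -4, 9]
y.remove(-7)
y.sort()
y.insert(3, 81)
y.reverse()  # [92, 9, 81, -4, -7, -18]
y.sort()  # [-18, -7, -4, 9, 81, 92]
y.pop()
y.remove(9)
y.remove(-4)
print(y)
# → [-18, -7, 81]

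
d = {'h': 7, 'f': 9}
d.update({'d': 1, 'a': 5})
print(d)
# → {'h': 7, 'f': 9, 'd': 1, 'a': 5}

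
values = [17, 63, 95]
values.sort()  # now [17, 63, 95]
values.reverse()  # [95, 63, 17]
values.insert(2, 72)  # [95, 63, 72, 17]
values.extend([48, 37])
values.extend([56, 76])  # [95, 63, 72, 17, 48, 37, 56, 76]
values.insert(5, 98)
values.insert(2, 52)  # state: [95, 63, 52, 72, 17, 48, 98, 37, 56, 76]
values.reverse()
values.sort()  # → [17, 37, 48, 52, 56, 63, 72, 76, 95, 98]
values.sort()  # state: [17, 37, 48, 52, 56, 63, 72, 76, 95, 98]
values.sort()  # [17, 37, 48, 52, 56, 63, 72, 76, 95, 98]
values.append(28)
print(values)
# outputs [17, 37, 48, 52, 56, 63, 72, 76, 95, 98, 28]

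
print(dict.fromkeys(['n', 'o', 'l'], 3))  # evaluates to {'n': 3, 'o': 3, 'l': 3}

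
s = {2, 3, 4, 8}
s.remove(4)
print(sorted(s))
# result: [2, 3, 8]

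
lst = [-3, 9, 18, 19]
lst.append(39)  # [-3, 9, 18, 19, 39]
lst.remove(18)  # [-3, 9, 19, 39]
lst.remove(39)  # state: [-3, 9, 19]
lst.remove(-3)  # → [9, 19]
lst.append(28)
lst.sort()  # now [9, 19, 28]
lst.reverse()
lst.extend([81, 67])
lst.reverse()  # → [67, 81, 9, 19, 28]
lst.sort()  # [9, 19, 28, 67, 81]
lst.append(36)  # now [9, 19, 28, 67, 81, 36]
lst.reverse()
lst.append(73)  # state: [36, 81, 67, 28, 19, 9, 73]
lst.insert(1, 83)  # [36, 83, 81, 67, 28, 19, 9, 73]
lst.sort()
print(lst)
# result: [9, 19, 28, 36, 67, 73, 81, 83]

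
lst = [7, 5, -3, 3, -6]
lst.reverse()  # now [-6, 3, -3, 5, 7]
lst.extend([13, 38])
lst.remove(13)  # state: [-6, 3, -3, 5, 7, 38]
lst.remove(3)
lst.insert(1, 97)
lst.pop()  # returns 38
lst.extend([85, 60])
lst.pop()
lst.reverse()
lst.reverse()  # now [-6, 97, -3, 5, 7, 85]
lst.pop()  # 85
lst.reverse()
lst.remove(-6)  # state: [7, 5, -3, 97]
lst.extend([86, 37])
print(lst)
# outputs [7, 5, -3, 97, 86, 37]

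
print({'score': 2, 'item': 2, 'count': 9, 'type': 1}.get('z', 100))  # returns 100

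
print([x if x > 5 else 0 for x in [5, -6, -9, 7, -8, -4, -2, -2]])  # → [0, 0, 0, 7, 0, 0, 0, 0]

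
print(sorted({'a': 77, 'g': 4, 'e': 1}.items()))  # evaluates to [('a', 77), ('e', 1), ('g', 4)]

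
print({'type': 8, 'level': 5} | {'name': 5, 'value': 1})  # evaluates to {'type': 8, 'level': 5, 'name': 5, 'value': 1}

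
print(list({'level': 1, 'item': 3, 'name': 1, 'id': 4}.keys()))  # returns ['level', 'item', 'name', 'id']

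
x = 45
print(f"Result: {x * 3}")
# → Result: 135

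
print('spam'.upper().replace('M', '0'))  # SPA0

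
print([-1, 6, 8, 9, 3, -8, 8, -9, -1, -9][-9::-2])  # [6]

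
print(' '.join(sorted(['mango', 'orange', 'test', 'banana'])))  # banana mango orange test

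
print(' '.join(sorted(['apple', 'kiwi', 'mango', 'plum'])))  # apple kiwi mango plum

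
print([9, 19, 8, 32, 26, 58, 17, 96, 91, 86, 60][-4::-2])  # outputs [96, 58, 32, 19]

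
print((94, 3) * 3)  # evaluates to (94, 3, 94, 3, 94, 3)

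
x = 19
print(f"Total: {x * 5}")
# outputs Total: 95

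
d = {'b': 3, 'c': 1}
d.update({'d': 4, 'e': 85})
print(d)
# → {'b': 3, 'c': 1, 'd': 4, 'e': 85}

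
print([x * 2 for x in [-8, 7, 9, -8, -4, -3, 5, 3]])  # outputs [-16, 14, 18, -16, -8, -6, 10, 6]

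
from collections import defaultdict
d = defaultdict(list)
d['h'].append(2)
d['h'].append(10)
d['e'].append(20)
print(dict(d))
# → {'h': [2, 10], 'e': [20]}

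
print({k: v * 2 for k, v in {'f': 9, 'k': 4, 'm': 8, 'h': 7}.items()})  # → {'f': 18, 'k': 8, 'm': 16, 'h': 14}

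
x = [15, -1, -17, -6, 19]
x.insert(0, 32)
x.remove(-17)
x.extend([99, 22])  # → [32, 15, -1, -6, 19, 99, 22]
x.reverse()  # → [22, 99, 19, -6, -1, 15, 32]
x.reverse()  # [32, 15, -1, -6, 19, 99, 22]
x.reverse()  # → [22, 99, 19, -6, -1, 15, 32]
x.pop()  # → 32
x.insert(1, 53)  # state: [22, 53, 99, 19, -6, -1, 15]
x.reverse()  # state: [15, -1, -6, 19, 99, 53, 22]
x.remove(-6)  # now [15, -1, 19, 99, 53, 22]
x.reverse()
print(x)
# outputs [22, 53, 99, 19, -1, 15]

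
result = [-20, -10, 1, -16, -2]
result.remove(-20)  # [-10, 1, -16, -2]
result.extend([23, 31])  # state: [-10, 1, -16, -2, 23, 31]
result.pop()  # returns 31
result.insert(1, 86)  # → [-10, 86, 1, -16, -2, 23]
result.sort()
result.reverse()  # [86, 23, 1, -2, -10, -16]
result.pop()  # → -16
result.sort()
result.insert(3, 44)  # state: [-10, -2, 1, 44, 23, 86]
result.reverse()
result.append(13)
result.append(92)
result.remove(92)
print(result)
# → [86, 23, 44, 1, -2, -10, 13]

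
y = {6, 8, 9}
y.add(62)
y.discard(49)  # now {6, 8, 9, 62}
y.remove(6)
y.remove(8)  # {9, 62}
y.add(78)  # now {9, 62, 78}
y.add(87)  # {9, 62, 78, 87}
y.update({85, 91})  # {9, 62, 78, 85, 87, 91}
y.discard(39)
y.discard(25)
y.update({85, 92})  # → {9, 62, 78, 85, 87, 91, 92}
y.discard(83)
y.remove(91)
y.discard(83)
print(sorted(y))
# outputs [9, 62, 78, 85, 87, 92]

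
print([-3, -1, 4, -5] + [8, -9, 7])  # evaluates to [-3, -1, 4, -5, 8, -9, 7]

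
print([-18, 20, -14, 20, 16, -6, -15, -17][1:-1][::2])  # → [20, 20, -6]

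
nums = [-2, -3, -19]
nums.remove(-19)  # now [-2, -3]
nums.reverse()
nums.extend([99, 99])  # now [-3, -2, 99, 99]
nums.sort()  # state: [-3, -2, 99, 99]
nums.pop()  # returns 99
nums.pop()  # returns 99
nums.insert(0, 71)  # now [71, -3, -2]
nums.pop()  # -2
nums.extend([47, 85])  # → [71, -3, 47, 85]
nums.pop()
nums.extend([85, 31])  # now [71, -3, 47, 85, 31]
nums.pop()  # 31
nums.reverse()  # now [85, 47, -3, 71]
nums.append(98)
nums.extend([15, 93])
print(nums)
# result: [85, 47, -3, 71, 98, 15, 93]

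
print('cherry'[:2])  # ch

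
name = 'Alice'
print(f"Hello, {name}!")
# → Hello, Alice!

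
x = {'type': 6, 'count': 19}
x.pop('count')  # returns 19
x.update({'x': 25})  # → {'type': 6, 'x': 25}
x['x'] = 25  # {'type': 6, 'x': 25}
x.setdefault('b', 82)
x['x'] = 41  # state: {'type': 6, 'x': 41, 'b': 82}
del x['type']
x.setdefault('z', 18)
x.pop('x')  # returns 41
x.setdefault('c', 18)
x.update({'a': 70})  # {'b': 82, 'z': 18, 'c': 18, 'a': 70}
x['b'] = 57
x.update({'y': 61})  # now {'b': 57, 'z': 18, 'c': 18, 'a': 70, 'y': 61}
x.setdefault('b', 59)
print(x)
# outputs {'b': 57, 'z': 18, 'c': 18, 'a': 70, 'y': 61}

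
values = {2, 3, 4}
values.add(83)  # {2, 3, 4, 83}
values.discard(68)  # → {2, 3, 4, 83}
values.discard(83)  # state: {2, 3, 4}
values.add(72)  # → {2, 3, 4, 72}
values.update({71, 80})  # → {2, 3, 4, 71, 72, 80}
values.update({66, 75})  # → {2, 3, 4, 66, 71, 72, 75, 80}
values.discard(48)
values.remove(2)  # {3, 4, 66, 71, 72, 75, 80}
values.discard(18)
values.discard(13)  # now {3, 4, 66, 71, 72, 75, 80}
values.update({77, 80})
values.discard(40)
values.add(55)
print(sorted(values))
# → [3, 4, 55, 66, 71, 72, 75, 77, 80]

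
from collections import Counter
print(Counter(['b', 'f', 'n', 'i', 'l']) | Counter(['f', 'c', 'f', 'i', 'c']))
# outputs Counter({'f': 2, 'c': 2, 'b': 1, 'n': 1, 'i': 1, 'l': 1})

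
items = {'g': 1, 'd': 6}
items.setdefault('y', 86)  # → 86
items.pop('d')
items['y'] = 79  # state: {'g': 1, 'y': 79}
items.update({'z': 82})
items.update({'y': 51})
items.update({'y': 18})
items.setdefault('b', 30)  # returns 30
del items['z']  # {'g': 1, 'y': 18, 'b': 30}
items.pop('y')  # 18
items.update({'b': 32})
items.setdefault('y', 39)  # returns 39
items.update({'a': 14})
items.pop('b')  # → 32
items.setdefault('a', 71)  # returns 14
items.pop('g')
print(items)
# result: {'y': 39, 'a': 14}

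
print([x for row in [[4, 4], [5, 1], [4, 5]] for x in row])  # [4, 4, 5, 1, 4, 5]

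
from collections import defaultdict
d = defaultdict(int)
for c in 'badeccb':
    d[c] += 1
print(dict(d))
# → {'b': 2, 'a': 1, 'd': 1, 'e': 1, 'c': 2}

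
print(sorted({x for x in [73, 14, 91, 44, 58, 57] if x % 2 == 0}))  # [14, 44, 58]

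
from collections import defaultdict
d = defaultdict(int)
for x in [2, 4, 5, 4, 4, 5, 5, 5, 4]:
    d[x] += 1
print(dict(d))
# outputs {2: 1, 4: 4, 5: 4}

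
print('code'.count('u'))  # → 0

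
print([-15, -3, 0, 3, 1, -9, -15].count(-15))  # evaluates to 2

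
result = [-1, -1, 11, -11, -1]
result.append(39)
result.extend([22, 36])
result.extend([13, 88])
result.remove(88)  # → [-1, -1, 11, -11, -1, 39, 22, 36, 13]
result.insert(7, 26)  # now [-1, -1, 11, -11, -1, 39, 22, 26, 36, 13]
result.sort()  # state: [-11, -1, -1, -1, 11, 13, 22, 26, 36, 39]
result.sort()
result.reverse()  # [39, 36, 26, 22, 13, 11, -1, -1, -1, -11]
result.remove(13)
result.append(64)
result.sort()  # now [-11, -1, -1, -1, 11, 22, 26, 36, 39, 64]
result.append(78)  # [-11, -1, -1, -1, 11, 22, 26, 36, 39, 64, 78]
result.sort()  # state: [-11, -1, -1, -1, 11, 22, 26, 36, 39, 64, 78]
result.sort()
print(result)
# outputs [-11, -1, -1, -1, 11, 22, 26, 36, 39, 64, 78]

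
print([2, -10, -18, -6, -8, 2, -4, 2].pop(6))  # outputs -4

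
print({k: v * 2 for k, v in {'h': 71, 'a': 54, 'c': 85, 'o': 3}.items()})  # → {'h': 142, 'a': 108, 'c': 170, 'o': 6}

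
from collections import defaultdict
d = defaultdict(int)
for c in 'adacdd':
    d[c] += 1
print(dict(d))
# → {'a': 2, 'd': 3, 'c': 1}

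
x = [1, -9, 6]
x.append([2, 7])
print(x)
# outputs [1, -9, 6, [2, 7]]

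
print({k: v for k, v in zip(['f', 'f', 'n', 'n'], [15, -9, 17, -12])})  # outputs {'f': -9, 'n': -12}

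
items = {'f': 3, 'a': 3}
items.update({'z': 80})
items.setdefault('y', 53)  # 53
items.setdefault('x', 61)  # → 61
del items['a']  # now {'f': 3, 'z': 80, 'y': 53, 'x': 61}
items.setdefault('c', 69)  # 69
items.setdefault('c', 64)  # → 69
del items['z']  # {'f': 3, 'y': 53, 'x': 61, 'c': 69}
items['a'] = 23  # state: {'f': 3, 'y': 53, 'x': 61, 'c': 69, 'a': 23}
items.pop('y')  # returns 53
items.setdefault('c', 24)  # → 69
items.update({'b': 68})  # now {'f': 3, 'x': 61, 'c': 69, 'a': 23, 'b': 68}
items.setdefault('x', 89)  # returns 61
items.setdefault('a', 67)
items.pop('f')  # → 3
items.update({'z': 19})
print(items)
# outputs {'x': 61, 'c': 69, 'a': 23, 'b': 68, 'z': 19}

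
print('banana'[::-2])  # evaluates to aaa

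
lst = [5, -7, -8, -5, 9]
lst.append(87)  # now [5, -7, -8, -5, 9, 87]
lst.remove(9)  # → [5, -7, -8, -5, 87]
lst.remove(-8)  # [5, -7, -5, 87]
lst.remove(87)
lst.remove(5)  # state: [-7, -5]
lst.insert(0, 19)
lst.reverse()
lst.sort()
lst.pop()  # 19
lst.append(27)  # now [-7, -5, 27]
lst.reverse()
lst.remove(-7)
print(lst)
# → [27, -5]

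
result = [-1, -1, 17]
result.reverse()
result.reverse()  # [-1, -1, 17]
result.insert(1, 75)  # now [-1, 75, -1, 17]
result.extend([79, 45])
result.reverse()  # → [45, 79, 17, -1, 75, -1]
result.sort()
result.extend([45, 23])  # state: [-1, -1, 17, 45, 75, 79, 45, 23]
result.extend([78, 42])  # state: [-1, -1, 17, 45, 75, 79, 45, 23, 78, 42]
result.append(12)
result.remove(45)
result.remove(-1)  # [-1, 17, 75, 79, 45, 23, 78, 42, 12]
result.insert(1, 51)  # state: [-1, 51, 17, 75, 79, 45, 23, 78, 42, 12]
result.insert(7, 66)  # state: [-1, 51, 17, 75, 79, 45, 23, 66, 78, 42, 12]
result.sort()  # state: [-1, 12, 17, 23, 42, 45, 51, 66, 75, 78, 79]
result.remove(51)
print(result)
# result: [-1, 12, 17, 23, 42, 45, 66, 75, 78, 79]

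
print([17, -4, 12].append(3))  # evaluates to None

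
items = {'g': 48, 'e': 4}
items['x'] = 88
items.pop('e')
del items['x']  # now {'g': 48}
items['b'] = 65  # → {'g': 48, 'b': 65}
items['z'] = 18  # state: {'g': 48, 'b': 65, 'z': 18}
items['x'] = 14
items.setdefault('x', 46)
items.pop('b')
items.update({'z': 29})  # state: {'g': 48, 'z': 29, 'x': 14}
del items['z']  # {'g': 48, 'x': 14}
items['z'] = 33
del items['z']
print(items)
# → {'g': 48, 'x': 14}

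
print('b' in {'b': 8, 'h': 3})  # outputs True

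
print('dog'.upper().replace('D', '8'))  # 8OG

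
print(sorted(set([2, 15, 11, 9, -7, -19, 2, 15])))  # [-19, -7, 2, 9, 11, 15]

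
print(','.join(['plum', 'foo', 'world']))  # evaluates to plum,foo,world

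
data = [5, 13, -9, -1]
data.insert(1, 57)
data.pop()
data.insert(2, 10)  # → [5, 57, 10, 13, -9]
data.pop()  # -9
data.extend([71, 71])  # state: [5, 57, 10, 13, 71, 71]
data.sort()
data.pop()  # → 71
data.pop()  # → 71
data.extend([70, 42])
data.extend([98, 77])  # [5, 10, 13, 57, 70, 42, 98, 77]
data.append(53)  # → [5, 10, 13, 57, 70, 42, 98, 77, 53]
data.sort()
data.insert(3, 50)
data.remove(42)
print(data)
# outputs [5, 10, 13, 50, 53, 57, 70, 77, 98]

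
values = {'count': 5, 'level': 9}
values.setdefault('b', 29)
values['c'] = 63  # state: {'count': 5, 'level': 9, 'b': 29, 'c': 63}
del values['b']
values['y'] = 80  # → {'count': 5, 'level': 9, 'c': 63, 'y': 80}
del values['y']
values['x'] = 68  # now {'count': 5, 'level': 9, 'c': 63, 'x': 68}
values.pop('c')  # 63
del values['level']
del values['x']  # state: {'count': 5}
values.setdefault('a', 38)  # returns 38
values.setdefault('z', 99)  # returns 99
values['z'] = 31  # {'count': 5, 'a': 38, 'z': 31}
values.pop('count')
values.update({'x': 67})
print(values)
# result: {'a': 38, 'z': 31, 'x': 67}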